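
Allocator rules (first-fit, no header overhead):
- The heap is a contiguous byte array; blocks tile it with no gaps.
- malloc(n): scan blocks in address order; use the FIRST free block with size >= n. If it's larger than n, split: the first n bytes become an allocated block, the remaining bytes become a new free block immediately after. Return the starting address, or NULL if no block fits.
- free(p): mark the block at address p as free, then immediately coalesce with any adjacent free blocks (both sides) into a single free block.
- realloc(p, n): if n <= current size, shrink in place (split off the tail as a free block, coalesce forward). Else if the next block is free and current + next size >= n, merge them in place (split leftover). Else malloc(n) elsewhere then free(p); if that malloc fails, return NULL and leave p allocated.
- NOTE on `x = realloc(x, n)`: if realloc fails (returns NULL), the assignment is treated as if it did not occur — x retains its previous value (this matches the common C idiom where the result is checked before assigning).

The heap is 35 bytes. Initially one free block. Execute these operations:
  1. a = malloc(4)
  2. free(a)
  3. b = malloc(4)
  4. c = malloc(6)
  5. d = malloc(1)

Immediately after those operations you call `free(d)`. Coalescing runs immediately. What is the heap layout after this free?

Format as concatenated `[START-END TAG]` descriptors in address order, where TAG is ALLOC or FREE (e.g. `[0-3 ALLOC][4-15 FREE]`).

Answer: [0-3 ALLOC][4-9 ALLOC][10-34 FREE]

Derivation:
Op 1: a = malloc(4) -> a = 0; heap: [0-3 ALLOC][4-34 FREE]
Op 2: free(a) -> (freed a); heap: [0-34 FREE]
Op 3: b = malloc(4) -> b = 0; heap: [0-3 ALLOC][4-34 FREE]
Op 4: c = malloc(6) -> c = 4; heap: [0-3 ALLOC][4-9 ALLOC][10-34 FREE]
Op 5: d = malloc(1) -> d = 10; heap: [0-3 ALLOC][4-9 ALLOC][10-10 ALLOC][11-34 FREE]
free(d): d = 10 -> block [10-10 ALLOC]; mark free, coalesce with adjacent free neighbors -> [0-3 ALLOC][4-9 ALLOC][10-34 FREE]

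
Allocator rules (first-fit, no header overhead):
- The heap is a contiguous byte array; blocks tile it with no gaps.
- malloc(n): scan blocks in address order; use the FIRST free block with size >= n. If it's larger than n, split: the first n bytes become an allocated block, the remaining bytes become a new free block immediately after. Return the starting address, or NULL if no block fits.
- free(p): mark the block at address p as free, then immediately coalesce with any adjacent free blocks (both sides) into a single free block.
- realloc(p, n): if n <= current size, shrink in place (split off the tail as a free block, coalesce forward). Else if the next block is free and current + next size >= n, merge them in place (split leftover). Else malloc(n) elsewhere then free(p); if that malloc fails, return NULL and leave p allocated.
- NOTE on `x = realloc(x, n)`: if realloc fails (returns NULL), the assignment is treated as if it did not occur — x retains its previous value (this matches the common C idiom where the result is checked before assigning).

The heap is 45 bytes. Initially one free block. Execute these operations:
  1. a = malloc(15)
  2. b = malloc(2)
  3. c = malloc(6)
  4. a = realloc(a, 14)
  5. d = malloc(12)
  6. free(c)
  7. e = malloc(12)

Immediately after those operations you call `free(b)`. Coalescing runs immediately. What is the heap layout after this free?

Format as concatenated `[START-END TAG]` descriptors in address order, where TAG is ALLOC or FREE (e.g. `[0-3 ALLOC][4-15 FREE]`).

Op 1: a = malloc(15) -> a = 0; heap: [0-14 ALLOC][15-44 FREE]
Op 2: b = malloc(2) -> b = 15; heap: [0-14 ALLOC][15-16 ALLOC][17-44 FREE]
Op 3: c = malloc(6) -> c = 17; heap: [0-14 ALLOC][15-16 ALLOC][17-22 ALLOC][23-44 FREE]
Op 4: a = realloc(a, 14) -> a = 0; heap: [0-13 ALLOC][14-14 FREE][15-16 ALLOC][17-22 ALLOC][23-44 FREE]
Op 5: d = malloc(12) -> d = 23; heap: [0-13 ALLOC][14-14 FREE][15-16 ALLOC][17-22 ALLOC][23-34 ALLOC][35-44 FREE]
Op 6: free(c) -> (freed c); heap: [0-13 ALLOC][14-14 FREE][15-16 ALLOC][17-22 FREE][23-34 ALLOC][35-44 FREE]
Op 7: e = malloc(12) -> e = NULL; heap: [0-13 ALLOC][14-14 FREE][15-16 ALLOC][17-22 FREE][23-34 ALLOC][35-44 FREE]
free(b): b = 15 -> block [15-16 ALLOC]; mark free, coalesce with adjacent free neighbors -> [0-13 ALLOC][14-22 FREE][23-34 ALLOC][35-44 FREE]

Answer: [0-13 ALLOC][14-22 FREE][23-34 ALLOC][35-44 FREE]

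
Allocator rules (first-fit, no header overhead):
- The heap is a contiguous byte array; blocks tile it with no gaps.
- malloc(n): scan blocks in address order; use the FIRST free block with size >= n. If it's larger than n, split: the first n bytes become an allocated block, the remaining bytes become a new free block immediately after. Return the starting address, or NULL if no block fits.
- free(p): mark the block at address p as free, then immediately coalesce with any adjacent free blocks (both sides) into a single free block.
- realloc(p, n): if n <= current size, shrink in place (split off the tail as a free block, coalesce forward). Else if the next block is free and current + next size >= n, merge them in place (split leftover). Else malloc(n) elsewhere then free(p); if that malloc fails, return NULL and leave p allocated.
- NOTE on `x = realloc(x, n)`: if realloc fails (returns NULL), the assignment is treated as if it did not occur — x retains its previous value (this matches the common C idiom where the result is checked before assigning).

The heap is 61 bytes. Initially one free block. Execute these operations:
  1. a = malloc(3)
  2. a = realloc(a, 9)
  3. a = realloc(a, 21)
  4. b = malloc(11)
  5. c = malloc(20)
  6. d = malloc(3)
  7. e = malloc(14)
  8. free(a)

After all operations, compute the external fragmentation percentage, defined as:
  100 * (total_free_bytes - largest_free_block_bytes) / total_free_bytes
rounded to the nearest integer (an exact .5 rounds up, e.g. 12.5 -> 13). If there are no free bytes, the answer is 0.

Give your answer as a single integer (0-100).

Op 1: a = malloc(3) -> a = 0; heap: [0-2 ALLOC][3-60 FREE]
Op 2: a = realloc(a, 9) -> a = 0; heap: [0-8 ALLOC][9-60 FREE]
Op 3: a = realloc(a, 21) -> a = 0; heap: [0-20 ALLOC][21-60 FREE]
Op 4: b = malloc(11) -> b = 21; heap: [0-20 ALLOC][21-31 ALLOC][32-60 FREE]
Op 5: c = malloc(20) -> c = 32; heap: [0-20 ALLOC][21-31 ALLOC][32-51 ALLOC][52-60 FREE]
Op 6: d = malloc(3) -> d = 52; heap: [0-20 ALLOC][21-31 ALLOC][32-51 ALLOC][52-54 ALLOC][55-60 FREE]
Op 7: e = malloc(14) -> e = NULL; heap: [0-20 ALLOC][21-31 ALLOC][32-51 ALLOC][52-54 ALLOC][55-60 FREE]
Op 8: free(a) -> (freed a); heap: [0-20 FREE][21-31 ALLOC][32-51 ALLOC][52-54 ALLOC][55-60 FREE]
Free blocks: [21 6] total_free=27 largest=21 -> 100*(27-21)/27 = 600/27 ≈ 22.222 -> rounds to 22

Answer: 22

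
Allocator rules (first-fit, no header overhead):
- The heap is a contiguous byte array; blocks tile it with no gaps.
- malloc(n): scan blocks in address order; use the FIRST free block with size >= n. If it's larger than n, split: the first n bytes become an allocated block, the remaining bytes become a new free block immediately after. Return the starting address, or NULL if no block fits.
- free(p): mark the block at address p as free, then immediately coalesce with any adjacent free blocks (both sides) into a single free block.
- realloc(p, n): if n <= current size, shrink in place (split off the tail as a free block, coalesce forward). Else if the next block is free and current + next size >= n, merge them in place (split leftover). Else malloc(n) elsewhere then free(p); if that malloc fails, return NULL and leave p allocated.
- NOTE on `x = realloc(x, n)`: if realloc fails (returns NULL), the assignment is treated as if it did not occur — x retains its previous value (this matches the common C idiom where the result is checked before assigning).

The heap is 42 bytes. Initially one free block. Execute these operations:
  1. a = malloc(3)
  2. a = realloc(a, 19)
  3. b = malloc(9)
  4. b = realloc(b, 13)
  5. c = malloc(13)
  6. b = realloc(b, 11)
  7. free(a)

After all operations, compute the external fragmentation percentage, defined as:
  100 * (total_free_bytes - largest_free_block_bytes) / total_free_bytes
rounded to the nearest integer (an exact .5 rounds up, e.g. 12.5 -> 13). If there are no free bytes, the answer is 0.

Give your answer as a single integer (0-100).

Op 1: a = malloc(3) -> a = 0; heap: [0-2 ALLOC][3-41 FREE]
Op 2: a = realloc(a, 19) -> a = 0; heap: [0-18 ALLOC][19-41 FREE]
Op 3: b = malloc(9) -> b = 19; heap: [0-18 ALLOC][19-27 ALLOC][28-41 FREE]
Op 4: b = realloc(b, 13) -> b = 19; heap: [0-18 ALLOC][19-31 ALLOC][32-41 FREE]
Op 5: c = malloc(13) -> c = NULL; heap: [0-18 ALLOC][19-31 ALLOC][32-41 FREE]
Op 6: b = realloc(b, 11) -> b = 19; heap: [0-18 ALLOC][19-29 ALLOC][30-41 FREE]
Op 7: free(a) -> (freed a); heap: [0-18 FREE][19-29 ALLOC][30-41 FREE]
Free blocks: [19 12] total_free=31 largest=19 -> 100*(31-19)/31 = 1200/31 ≈ 38.710 -> rounds to 39

Answer: 39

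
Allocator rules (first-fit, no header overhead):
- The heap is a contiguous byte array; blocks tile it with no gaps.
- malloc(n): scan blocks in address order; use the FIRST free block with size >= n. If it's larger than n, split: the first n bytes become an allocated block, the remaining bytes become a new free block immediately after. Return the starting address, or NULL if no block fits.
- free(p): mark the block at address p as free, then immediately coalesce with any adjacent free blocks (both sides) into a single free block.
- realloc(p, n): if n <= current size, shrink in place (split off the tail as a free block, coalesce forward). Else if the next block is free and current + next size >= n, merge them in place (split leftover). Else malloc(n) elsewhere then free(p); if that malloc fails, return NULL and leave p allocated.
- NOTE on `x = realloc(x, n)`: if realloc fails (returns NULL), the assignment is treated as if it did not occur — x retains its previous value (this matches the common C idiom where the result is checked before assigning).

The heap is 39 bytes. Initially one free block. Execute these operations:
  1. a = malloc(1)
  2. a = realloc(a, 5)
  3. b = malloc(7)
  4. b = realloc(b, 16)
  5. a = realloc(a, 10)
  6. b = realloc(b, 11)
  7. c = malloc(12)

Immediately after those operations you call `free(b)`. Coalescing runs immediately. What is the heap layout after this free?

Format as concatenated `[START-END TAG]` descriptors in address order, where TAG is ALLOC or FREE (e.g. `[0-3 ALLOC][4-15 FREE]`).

Answer: [0-20 FREE][21-30 ALLOC][31-38 FREE]

Derivation:
Op 1: a = malloc(1) -> a = 0; heap: [0-0 ALLOC][1-38 FREE]
Op 2: a = realloc(a, 5) -> a = 0; heap: [0-4 ALLOC][5-38 FREE]
Op 3: b = malloc(7) -> b = 5; heap: [0-4 ALLOC][5-11 ALLOC][12-38 FREE]
Op 4: b = realloc(b, 16) -> b = 5; heap: [0-4 ALLOC][5-20 ALLOC][21-38 FREE]
Op 5: a = realloc(a, 10) -> a = 21; heap: [0-4 FREE][5-20 ALLOC][21-30 ALLOC][31-38 FREE]
Op 6: b = realloc(b, 11) -> b = 5; heap: [0-4 FREE][5-15 ALLOC][16-20 FREE][21-30 ALLOC][31-38 FREE]
Op 7: c = malloc(12) -> c = NULL; heap: [0-4 FREE][5-15 ALLOC][16-20 FREE][21-30 ALLOC][31-38 FREE]
free(b): b = 5 -> block [5-15 ALLOC]; mark free, coalesce with adjacent free neighbors -> [0-20 FREE][21-30 ALLOC][31-38 FREE]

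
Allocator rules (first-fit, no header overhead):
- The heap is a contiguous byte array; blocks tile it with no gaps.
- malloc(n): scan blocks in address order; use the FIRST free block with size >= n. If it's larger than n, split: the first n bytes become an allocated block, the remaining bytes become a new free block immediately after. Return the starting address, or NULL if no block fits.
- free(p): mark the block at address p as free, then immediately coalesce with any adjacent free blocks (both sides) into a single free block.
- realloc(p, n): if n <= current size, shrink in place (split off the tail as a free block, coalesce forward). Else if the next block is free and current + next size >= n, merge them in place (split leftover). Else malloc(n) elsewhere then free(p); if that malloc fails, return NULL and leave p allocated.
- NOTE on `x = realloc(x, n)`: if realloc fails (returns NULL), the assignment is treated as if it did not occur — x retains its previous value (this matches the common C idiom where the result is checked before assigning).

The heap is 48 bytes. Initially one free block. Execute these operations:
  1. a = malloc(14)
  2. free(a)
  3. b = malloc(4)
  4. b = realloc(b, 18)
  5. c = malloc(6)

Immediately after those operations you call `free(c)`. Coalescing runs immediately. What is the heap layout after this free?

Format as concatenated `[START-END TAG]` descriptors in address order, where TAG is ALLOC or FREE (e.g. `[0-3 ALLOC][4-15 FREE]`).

Op 1: a = malloc(14) -> a = 0; heap: [0-13 ALLOC][14-47 FREE]
Op 2: free(a) -> (freed a); heap: [0-47 FREE]
Op 3: b = malloc(4) -> b = 0; heap: [0-3 ALLOC][4-47 FREE]
Op 4: b = realloc(b, 18) -> b = 0; heap: [0-17 ALLOC][18-47 FREE]
Op 5: c = malloc(6) -> c = 18; heap: [0-17 ALLOC][18-23 ALLOC][24-47 FREE]
free(c): c = 18 -> block [18-23 ALLOC]; mark free, coalesce with adjacent free neighbors -> [0-17 ALLOC][18-47 FREE]

Answer: [0-17 ALLOC][18-47 FREE]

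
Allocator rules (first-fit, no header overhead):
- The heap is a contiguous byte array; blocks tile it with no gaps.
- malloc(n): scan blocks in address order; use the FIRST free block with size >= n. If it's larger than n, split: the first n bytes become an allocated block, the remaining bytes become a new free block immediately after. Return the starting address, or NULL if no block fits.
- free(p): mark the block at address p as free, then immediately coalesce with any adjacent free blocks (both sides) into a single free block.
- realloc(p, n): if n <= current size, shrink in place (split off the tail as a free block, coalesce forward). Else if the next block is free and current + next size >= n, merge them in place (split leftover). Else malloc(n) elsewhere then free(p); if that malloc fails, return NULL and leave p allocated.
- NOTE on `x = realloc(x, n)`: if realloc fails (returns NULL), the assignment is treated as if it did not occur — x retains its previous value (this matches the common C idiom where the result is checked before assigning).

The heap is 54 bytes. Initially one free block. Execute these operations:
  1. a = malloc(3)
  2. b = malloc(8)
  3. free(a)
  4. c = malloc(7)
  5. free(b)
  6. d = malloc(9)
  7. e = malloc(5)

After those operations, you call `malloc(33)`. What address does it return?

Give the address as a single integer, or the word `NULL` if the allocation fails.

Op 1: a = malloc(3) -> a = 0; heap: [0-2 ALLOC][3-53 FREE]
Op 2: b = malloc(8) -> b = 3; heap: [0-2 ALLOC][3-10 ALLOC][11-53 FREE]
Op 3: free(a) -> (freed a); heap: [0-2 FREE][3-10 ALLOC][11-53 FREE]
Op 4: c = malloc(7) -> c = 11; heap: [0-2 FREE][3-10 ALLOC][11-17 ALLOC][18-53 FREE]
Op 5: free(b) -> (freed b); heap: [0-10 FREE][11-17 ALLOC][18-53 FREE]
Op 6: d = malloc(9) -> d = 0; heap: [0-8 ALLOC][9-10 FREE][11-17 ALLOC][18-53 FREE]
Op 7: e = malloc(5) -> e = 18; heap: [0-8 ALLOC][9-10 FREE][11-17 ALLOC][18-22 ALLOC][23-53 FREE]
malloc(33): first-fit scan over [0-8 ALLOC][9-10 FREE][11-17 ALLOC][18-22 ALLOC][23-53 FREE] -> NULL

Answer: NULL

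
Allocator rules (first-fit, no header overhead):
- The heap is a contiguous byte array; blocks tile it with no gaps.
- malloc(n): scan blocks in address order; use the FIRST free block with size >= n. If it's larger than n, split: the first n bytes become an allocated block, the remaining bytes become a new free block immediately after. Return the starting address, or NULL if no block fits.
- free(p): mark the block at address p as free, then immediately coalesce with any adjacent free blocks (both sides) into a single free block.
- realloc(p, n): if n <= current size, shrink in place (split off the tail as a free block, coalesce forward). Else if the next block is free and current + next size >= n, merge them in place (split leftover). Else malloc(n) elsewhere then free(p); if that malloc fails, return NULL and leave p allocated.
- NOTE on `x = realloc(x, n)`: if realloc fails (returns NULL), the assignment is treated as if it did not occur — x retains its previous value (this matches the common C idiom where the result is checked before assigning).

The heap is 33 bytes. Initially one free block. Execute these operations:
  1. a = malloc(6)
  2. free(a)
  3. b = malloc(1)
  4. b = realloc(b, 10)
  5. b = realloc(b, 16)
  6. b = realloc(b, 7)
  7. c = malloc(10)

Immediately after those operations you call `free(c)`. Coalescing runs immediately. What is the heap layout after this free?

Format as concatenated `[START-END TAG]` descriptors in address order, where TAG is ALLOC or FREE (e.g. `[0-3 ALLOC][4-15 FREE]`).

Op 1: a = malloc(6) -> a = 0; heap: [0-5 ALLOC][6-32 FREE]
Op 2: free(a) -> (freed a); heap: [0-32 FREE]
Op 3: b = malloc(1) -> b = 0; heap: [0-0 ALLOC][1-32 FREE]
Op 4: b = realloc(b, 10) -> b = 0; heap: [0-9 ALLOC][10-32 FREE]
Op 5: b = realloc(b, 16) -> b = 0; heap: [0-15 ALLOC][16-32 FREE]
Op 6: b = realloc(b, 7) -> b = 0; heap: [0-6 ALLOC][7-32 FREE]
Op 7: c = malloc(10) -> c = 7; heap: [0-6 ALLOC][7-16 ALLOC][17-32 FREE]
free(c): c = 7 -> block [7-16 ALLOC]; mark free, coalesce with adjacent free neighbors -> [0-6 ALLOC][7-32 FREE]

Answer: [0-6 ALLOC][7-32 FREE]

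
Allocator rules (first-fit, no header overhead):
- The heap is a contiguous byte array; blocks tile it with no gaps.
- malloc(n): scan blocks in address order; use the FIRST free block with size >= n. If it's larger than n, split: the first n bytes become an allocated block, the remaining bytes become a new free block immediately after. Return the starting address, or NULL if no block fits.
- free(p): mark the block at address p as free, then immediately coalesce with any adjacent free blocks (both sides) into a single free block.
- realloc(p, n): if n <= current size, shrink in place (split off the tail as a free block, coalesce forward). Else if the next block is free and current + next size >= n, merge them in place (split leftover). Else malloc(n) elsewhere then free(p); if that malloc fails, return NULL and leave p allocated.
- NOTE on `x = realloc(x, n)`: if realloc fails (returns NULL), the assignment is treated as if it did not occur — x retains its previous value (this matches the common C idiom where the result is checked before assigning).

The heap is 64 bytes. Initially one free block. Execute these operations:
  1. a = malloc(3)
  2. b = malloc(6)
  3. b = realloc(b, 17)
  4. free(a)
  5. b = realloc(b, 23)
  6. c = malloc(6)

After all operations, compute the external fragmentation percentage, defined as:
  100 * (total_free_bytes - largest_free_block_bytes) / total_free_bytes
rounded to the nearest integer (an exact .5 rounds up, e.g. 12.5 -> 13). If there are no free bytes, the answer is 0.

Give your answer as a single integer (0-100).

Op 1: a = malloc(3) -> a = 0; heap: [0-2 ALLOC][3-63 FREE]
Op 2: b = malloc(6) -> b = 3; heap: [0-2 ALLOC][3-8 ALLOC][9-63 FREE]
Op 3: b = realloc(b, 17) -> b = 3; heap: [0-2 ALLOC][3-19 ALLOC][20-63 FREE]
Op 4: free(a) -> (freed a); heap: [0-2 FREE][3-19 ALLOC][20-63 FREE]
Op 5: b = realloc(b, 23) -> b = 3; heap: [0-2 FREE][3-25 ALLOC][26-63 FREE]
Op 6: c = malloc(6) -> c = 26; heap: [0-2 FREE][3-25 ALLOC][26-31 ALLOC][32-63 FREE]
Free blocks: [3 32] total_free=35 largest=32 -> 100*(35-32)/35 = 300/35 ≈ 8.571 -> rounds to 9

Answer: 9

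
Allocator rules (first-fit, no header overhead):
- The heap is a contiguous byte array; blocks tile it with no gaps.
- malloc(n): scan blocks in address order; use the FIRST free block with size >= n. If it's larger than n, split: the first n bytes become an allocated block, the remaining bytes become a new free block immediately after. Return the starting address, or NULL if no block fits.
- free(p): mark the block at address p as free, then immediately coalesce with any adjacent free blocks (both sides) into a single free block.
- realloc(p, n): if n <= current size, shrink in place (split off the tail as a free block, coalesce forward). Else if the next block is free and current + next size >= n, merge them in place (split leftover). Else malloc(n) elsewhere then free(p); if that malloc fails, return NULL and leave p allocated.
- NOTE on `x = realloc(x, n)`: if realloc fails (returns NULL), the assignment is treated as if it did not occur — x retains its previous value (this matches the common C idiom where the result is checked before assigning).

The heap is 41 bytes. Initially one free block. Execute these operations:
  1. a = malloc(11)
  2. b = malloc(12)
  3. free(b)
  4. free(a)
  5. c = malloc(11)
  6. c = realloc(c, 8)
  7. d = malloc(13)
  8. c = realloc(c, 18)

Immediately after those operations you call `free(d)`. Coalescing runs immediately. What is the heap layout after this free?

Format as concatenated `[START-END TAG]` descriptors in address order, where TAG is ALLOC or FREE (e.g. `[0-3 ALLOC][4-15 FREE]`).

Op 1: a = malloc(11) -> a = 0; heap: [0-10 ALLOC][11-40 FREE]
Op 2: b = malloc(12) -> b = 11; heap: [0-10 ALLOC][11-22 ALLOC][23-40 FREE]
Op 3: free(b) -> (freed b); heap: [0-10 ALLOC][11-40 FREE]
Op 4: free(a) -> (freed a); heap: [0-40 FREE]
Op 5: c = malloc(11) -> c = 0; heap: [0-10 ALLOC][11-40 FREE]
Op 6: c = realloc(c, 8) -> c = 0; heap: [0-7 ALLOC][8-40 FREE]
Op 7: d = malloc(13) -> d = 8; heap: [0-7 ALLOC][8-20 ALLOC][21-40 FREE]
Op 8: c = realloc(c, 18) -> c = 21; heap: [0-7 FREE][8-20 ALLOC][21-38 ALLOC][39-40 FREE]
free(d): d = 8 -> block [8-20 ALLOC]; mark free, coalesce with adjacent free neighbors -> [0-20 FREE][21-38 ALLOC][39-40 FREE]

Answer: [0-20 FREE][21-38 ALLOC][39-40 FREE]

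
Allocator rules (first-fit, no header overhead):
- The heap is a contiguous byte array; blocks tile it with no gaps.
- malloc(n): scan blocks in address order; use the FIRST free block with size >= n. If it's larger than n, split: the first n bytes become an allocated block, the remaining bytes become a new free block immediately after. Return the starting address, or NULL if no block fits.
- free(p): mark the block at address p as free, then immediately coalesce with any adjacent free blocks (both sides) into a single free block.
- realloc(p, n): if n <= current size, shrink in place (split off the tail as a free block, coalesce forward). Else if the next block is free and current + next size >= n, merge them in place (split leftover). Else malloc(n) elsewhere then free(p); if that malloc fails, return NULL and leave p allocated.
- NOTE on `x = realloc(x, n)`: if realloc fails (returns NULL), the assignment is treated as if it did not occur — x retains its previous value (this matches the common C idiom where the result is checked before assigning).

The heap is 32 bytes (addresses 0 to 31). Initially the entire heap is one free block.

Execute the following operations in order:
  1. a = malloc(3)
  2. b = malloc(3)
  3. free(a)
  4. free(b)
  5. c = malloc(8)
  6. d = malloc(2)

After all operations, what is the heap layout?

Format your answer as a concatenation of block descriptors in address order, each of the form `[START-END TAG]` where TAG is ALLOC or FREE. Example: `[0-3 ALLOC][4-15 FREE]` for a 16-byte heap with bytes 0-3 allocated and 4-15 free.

Op 1: a = malloc(3) -> a = 0; heap: [0-2 ALLOC][3-31 FREE]
Op 2: b = malloc(3) -> b = 3; heap: [0-2 ALLOC][3-5 ALLOC][6-31 FREE]
Op 3: free(a) -> (freed a); heap: [0-2 FREE][3-5 ALLOC][6-31 FREE]
Op 4: free(b) -> (freed b); heap: [0-31 FREE]
Op 5: c = malloc(8) -> c = 0; heap: [0-7 ALLOC][8-31 FREE]
Op 6: d = malloc(2) -> d = 8; heap: [0-7 ALLOC][8-9 ALLOC][10-31 FREE]

Answer: [0-7 ALLOC][8-9 ALLOC][10-31 FREE]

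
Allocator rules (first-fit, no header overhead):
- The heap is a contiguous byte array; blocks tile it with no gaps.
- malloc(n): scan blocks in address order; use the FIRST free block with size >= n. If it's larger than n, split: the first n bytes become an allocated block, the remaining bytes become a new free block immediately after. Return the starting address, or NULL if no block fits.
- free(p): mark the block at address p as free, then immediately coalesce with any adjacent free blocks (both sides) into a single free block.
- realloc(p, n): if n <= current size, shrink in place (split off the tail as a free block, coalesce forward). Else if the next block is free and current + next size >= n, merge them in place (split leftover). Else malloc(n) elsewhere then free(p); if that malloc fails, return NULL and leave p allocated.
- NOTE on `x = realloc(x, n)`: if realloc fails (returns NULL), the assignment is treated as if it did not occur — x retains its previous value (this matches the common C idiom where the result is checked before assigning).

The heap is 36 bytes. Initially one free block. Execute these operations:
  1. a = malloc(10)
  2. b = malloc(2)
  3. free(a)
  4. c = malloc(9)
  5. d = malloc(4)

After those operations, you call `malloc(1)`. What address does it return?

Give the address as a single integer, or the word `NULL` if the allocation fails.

Answer: 9

Derivation:
Op 1: a = malloc(10) -> a = 0; heap: [0-9 ALLOC][10-35 FREE]
Op 2: b = malloc(2) -> b = 10; heap: [0-9 ALLOC][10-11 ALLOC][12-35 FREE]
Op 3: free(a) -> (freed a); heap: [0-9 FREE][10-11 ALLOC][12-35 FREE]
Op 4: c = malloc(9) -> c = 0; heap: [0-8 ALLOC][9-9 FREE][10-11 ALLOC][12-35 FREE]
Op 5: d = malloc(4) -> d = 12; heap: [0-8 ALLOC][9-9 FREE][10-11 ALLOC][12-15 ALLOC][16-35 FREE]
malloc(1): first-fit scan over [0-8 ALLOC][9-9 FREE][10-11 ALLOC][12-15 ALLOC][16-35 FREE] -> 9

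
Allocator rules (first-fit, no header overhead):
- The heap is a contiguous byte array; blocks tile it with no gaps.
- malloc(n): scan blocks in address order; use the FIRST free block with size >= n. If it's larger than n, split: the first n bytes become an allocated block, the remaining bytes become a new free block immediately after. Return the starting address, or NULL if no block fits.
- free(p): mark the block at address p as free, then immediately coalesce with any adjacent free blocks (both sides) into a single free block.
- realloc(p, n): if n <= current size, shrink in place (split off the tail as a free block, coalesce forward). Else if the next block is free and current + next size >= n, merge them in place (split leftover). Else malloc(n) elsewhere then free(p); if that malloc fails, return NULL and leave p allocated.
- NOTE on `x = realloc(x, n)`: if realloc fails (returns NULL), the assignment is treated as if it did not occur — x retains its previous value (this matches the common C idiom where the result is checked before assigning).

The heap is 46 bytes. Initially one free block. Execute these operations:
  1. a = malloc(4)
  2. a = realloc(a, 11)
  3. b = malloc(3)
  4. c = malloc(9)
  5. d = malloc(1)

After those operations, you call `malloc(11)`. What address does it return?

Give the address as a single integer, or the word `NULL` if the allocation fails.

Op 1: a = malloc(4) -> a = 0; heap: [0-3 ALLOC][4-45 FREE]
Op 2: a = realloc(a, 11) -> a = 0; heap: [0-10 ALLOC][11-45 FREE]
Op 3: b = malloc(3) -> b = 11; heap: [0-10 ALLOC][11-13 ALLOC][14-45 FREE]
Op 4: c = malloc(9) -> c = 14; heap: [0-10 ALLOC][11-13 ALLOC][14-22 ALLOC][23-45 FREE]
Op 5: d = malloc(1) -> d = 23; heap: [0-10 ALLOC][11-13 ALLOC][14-22 ALLOC][23-23 ALLOC][24-45 FREE]
malloc(11): first-fit scan over [0-10 ALLOC][11-13 ALLOC][14-22 ALLOC][23-23 ALLOC][24-45 FREE] -> 24

Answer: 24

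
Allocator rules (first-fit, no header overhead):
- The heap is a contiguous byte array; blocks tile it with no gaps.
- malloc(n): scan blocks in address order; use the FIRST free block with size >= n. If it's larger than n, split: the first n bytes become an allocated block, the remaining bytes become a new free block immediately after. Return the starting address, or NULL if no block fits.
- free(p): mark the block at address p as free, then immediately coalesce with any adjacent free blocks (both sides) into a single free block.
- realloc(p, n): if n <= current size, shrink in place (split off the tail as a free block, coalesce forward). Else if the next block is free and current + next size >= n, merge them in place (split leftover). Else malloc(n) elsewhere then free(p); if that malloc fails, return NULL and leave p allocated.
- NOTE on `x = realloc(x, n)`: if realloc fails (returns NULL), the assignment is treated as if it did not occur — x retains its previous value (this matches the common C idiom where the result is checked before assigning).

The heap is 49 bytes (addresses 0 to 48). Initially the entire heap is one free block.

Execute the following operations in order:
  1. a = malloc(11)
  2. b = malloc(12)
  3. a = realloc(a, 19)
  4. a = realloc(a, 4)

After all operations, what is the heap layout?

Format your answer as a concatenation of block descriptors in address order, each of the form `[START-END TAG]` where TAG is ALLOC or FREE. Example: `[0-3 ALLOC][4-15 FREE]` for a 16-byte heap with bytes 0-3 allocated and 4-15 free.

Op 1: a = malloc(11) -> a = 0; heap: [0-10 ALLOC][11-48 FREE]
Op 2: b = malloc(12) -> b = 11; heap: [0-10 ALLOC][11-22 ALLOC][23-48 FREE]
Op 3: a = realloc(a, 19) -> a = 23; heap: [0-10 FREE][11-22 ALLOC][23-41 ALLOC][42-48 FREE]
Op 4: a = realloc(a, 4) -> a = 23; heap: [0-10 FREE][11-22 ALLOC][23-26 ALLOC][27-48 FREE]

Answer: [0-10 FREE][11-22 ALLOC][23-26 ALLOC][27-48 FREE]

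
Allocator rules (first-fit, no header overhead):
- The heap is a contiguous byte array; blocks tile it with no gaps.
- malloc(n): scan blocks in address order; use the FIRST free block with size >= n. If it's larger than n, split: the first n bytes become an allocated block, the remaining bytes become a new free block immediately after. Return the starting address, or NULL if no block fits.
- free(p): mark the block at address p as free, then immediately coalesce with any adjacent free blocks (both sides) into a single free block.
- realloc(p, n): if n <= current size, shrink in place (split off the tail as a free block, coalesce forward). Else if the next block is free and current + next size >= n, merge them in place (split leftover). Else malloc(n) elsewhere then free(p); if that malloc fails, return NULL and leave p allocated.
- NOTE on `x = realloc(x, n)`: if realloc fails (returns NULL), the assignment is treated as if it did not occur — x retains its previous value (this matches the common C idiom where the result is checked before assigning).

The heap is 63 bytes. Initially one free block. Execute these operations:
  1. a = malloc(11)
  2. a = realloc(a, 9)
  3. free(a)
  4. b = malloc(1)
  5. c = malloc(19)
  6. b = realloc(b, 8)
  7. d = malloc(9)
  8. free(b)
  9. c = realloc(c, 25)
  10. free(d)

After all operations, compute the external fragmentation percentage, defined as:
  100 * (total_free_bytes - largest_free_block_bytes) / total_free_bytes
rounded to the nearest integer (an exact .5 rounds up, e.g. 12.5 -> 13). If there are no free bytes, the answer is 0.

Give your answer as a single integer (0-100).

Answer: 3

Derivation:
Op 1: a = malloc(11) -> a = 0; heap: [0-10 ALLOC][11-62 FREE]
Op 2: a = realloc(a, 9) -> a = 0; heap: [0-8 ALLOC][9-62 FREE]
Op 3: free(a) -> (freed a); heap: [0-62 FREE]
Op 4: b = malloc(1) -> b = 0; heap: [0-0 ALLOC][1-62 FREE]
Op 5: c = malloc(19) -> c = 1; heap: [0-0 ALLOC][1-19 ALLOC][20-62 FREE]
Op 6: b = realloc(b, 8) -> b = 20; heap: [0-0 FREE][1-19 ALLOC][20-27 ALLOC][28-62 FREE]
Op 7: d = malloc(9) -> d = 28; heap: [0-0 FREE][1-19 ALLOC][20-27 ALLOC][28-36 ALLOC][37-62 FREE]
Op 8: free(b) -> (freed b); heap: [0-0 FREE][1-19 ALLOC][20-27 FREE][28-36 ALLOC][37-62 FREE]
Op 9: c = realloc(c, 25) -> c = 1; heap: [0-0 FREE][1-25 ALLOC][26-27 FREE][28-36 ALLOC][37-62 FREE]
Op 10: free(d) -> (freed d); heap: [0-0 FREE][1-25 ALLOC][26-62 FREE]
Free blocks: [1 37] total_free=38 largest=37 -> 100*(38-37)/38 = 100/38 ≈ 2.632 -> rounds to 3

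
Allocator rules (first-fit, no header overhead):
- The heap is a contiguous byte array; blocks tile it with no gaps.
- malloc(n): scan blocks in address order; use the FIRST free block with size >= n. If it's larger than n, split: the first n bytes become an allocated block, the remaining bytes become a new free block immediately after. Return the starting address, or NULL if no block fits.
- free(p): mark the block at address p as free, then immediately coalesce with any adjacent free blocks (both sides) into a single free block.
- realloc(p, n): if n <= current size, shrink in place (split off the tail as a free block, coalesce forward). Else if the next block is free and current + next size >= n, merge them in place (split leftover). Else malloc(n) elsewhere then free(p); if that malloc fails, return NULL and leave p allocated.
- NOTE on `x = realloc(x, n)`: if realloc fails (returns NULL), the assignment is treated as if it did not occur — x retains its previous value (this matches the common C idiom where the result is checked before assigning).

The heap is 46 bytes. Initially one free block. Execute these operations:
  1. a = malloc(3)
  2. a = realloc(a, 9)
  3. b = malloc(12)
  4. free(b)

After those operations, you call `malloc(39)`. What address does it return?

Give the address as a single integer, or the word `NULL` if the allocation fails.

Op 1: a = malloc(3) -> a = 0; heap: [0-2 ALLOC][3-45 FREE]
Op 2: a = realloc(a, 9) -> a = 0; heap: [0-8 ALLOC][9-45 FREE]
Op 3: b = malloc(12) -> b = 9; heap: [0-8 ALLOC][9-20 ALLOC][21-45 FREE]
Op 4: free(b) -> (freed b); heap: [0-8 ALLOC][9-45 FREE]
malloc(39): first-fit scan over [0-8 ALLOC][9-45 FREE] -> NULL

Answer: NULL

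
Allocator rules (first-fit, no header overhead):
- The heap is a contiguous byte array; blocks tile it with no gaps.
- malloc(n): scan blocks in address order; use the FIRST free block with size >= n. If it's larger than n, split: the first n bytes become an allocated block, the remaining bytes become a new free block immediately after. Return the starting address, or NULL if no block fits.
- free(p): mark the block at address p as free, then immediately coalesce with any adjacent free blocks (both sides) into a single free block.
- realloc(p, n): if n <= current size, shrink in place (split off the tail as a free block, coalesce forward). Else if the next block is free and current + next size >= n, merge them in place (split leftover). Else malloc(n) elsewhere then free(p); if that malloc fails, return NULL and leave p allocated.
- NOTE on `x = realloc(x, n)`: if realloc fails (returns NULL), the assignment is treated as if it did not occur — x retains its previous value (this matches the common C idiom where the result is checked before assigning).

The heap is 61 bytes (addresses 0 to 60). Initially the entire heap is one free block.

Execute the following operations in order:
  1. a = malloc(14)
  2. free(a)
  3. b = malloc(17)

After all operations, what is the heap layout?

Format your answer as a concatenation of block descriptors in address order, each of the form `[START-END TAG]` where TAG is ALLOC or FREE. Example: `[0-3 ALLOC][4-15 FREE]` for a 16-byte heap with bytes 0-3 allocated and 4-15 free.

Answer: [0-16 ALLOC][17-60 FREE]

Derivation:
Op 1: a = malloc(14) -> a = 0; heap: [0-13 ALLOC][14-60 FREE]
Op 2: free(a) -> (freed a); heap: [0-60 FREE]
Op 3: b = malloc(17) -> b = 0; heap: [0-16 ALLOC][17-60 FREE]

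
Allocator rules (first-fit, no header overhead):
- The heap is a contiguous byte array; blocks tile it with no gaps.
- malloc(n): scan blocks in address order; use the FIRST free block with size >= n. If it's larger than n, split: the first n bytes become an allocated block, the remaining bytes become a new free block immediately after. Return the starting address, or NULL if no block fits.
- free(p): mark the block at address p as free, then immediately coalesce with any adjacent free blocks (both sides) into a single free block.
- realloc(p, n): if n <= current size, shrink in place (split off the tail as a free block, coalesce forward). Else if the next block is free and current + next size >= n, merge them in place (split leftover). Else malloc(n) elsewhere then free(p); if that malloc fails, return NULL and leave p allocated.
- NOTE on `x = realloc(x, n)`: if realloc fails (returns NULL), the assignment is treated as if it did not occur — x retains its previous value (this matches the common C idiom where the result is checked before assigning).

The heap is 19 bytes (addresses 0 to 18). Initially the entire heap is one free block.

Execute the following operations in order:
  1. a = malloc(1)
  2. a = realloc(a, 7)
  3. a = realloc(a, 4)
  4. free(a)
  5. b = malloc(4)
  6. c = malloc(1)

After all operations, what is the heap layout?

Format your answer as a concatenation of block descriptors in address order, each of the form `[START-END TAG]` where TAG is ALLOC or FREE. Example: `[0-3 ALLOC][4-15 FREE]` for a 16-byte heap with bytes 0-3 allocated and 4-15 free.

Answer: [0-3 ALLOC][4-4 ALLOC][5-18 FREE]

Derivation:
Op 1: a = malloc(1) -> a = 0; heap: [0-0 ALLOC][1-18 FREE]
Op 2: a = realloc(a, 7) -> a = 0; heap: [0-6 ALLOC][7-18 FREE]
Op 3: a = realloc(a, 4) -> a = 0; heap: [0-3 ALLOC][4-18 FREE]
Op 4: free(a) -> (freed a); heap: [0-18 FREE]
Op 5: b = malloc(4) -> b = 0; heap: [0-3 ALLOC][4-18 FREE]
Op 6: c = malloc(1) -> c = 4; heap: [0-3 ALLOC][4-4 ALLOC][5-18 FREE]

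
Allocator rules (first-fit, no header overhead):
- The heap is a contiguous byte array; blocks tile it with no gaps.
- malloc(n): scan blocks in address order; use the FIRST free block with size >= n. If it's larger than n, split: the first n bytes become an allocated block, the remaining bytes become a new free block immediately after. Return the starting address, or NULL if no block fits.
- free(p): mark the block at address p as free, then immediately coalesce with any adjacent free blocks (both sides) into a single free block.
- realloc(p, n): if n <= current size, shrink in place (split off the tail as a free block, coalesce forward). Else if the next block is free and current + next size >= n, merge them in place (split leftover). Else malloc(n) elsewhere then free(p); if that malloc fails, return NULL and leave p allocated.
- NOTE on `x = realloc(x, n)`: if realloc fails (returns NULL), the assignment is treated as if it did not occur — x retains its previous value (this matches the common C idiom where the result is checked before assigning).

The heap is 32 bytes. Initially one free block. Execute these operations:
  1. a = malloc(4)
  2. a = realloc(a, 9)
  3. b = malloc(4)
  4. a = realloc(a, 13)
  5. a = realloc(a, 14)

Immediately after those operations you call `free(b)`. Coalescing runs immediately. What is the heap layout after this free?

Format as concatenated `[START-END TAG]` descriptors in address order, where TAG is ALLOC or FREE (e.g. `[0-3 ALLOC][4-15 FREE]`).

Op 1: a = malloc(4) -> a = 0; heap: [0-3 ALLOC][4-31 FREE]
Op 2: a = realloc(a, 9) -> a = 0; heap: [0-8 ALLOC][9-31 FREE]
Op 3: b = malloc(4) -> b = 9; heap: [0-8 ALLOC][9-12 ALLOC][13-31 FREE]
Op 4: a = realloc(a, 13) -> a = 13; heap: [0-8 FREE][9-12 ALLOC][13-25 ALLOC][26-31 FREE]
Op 5: a = realloc(a, 14) -> a = 13; heap: [0-8 FREE][9-12 ALLOC][13-26 ALLOC][27-31 FREE]
free(b): b = 9 -> block [9-12 ALLOC]; mark free, coalesce with adjacent free neighbors -> [0-12 FREE][13-26 ALLOC][27-31 FREE]

Answer: [0-12 FREE][13-26 ALLOC][27-31 FREE]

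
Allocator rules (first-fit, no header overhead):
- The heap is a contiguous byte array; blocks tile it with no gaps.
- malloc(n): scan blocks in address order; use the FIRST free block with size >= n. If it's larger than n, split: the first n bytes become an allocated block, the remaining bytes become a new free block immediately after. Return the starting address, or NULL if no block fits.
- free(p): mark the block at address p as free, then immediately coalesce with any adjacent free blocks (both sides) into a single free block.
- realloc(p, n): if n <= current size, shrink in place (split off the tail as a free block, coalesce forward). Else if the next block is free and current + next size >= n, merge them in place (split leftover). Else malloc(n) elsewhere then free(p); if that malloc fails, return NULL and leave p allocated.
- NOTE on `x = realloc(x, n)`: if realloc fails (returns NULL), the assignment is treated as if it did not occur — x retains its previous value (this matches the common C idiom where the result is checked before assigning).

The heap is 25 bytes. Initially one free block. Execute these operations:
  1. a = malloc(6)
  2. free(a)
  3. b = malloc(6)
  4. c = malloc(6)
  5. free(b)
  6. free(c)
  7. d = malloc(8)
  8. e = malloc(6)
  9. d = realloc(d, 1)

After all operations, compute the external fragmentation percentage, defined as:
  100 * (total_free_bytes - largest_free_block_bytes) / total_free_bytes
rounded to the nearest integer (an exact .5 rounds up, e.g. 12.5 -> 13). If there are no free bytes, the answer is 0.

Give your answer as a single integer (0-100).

Answer: 39

Derivation:
Op 1: a = malloc(6) -> a = 0; heap: [0-5 ALLOC][6-24 FREE]
Op 2: free(a) -> (freed a); heap: [0-24 FREE]
Op 3: b = malloc(6) -> b = 0; heap: [0-5 ALLOC][6-24 FREE]
Op 4: c = malloc(6) -> c = 6; heap: [0-5 ALLOC][6-11 ALLOC][12-24 FREE]
Op 5: free(b) -> (freed b); heap: [0-5 FREE][6-11 ALLOC][12-24 FREE]
Op 6: free(c) -> (freed c); heap: [0-24 FREE]
Op 7: d = malloc(8) -> d = 0; heap: [0-7 ALLOC][8-24 FREE]
Op 8: e = malloc(6) -> e = 8; heap: [0-7 ALLOC][8-13 ALLOC][14-24 FREE]
Op 9: d = realloc(d, 1) -> d = 0; heap: [0-0 ALLOC][1-7 FREE][8-13 ALLOC][14-24 FREE]
Free blocks: [7 11] total_free=18 largest=11 -> 100*(18-11)/18 = 700/18 ≈ 38.889 -> rounds to 39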